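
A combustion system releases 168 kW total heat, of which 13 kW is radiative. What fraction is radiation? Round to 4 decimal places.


f_rad = Q_rad / Q_total
f_rad = 13 / 168 = 0.0774


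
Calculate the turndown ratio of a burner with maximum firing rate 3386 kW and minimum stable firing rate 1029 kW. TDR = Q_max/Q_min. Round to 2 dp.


TDR = Q_max / Q_min
TDR = 3386 / 1029 = 3.29


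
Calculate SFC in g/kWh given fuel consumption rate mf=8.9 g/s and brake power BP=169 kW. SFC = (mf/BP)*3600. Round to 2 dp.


SFC = (mf / BP) * 3600
Rate = 8.9 / 169 = 0.052663 g/(s*kW)
SFC = 0.052663 * 3600 = 189.59 g/kWh


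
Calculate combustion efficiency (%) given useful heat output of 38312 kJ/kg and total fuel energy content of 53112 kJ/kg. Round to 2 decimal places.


Efficiency = (Q_useful / Q_fuel) * 100
Efficiency = (38312 / 53112) * 100
Efficiency = 0.7213 * 100 = 72.13%


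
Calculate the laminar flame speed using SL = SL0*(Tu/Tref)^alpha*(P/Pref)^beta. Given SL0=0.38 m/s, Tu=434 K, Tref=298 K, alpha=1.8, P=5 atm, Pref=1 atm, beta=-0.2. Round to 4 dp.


SL = SL0 * (Tu/Tref)^alpha * (P/Pref)^beta
T ratio = 434/298 = 1.45637584
(T ratio)^alpha = 1.45637584^1.8 = 1.967398
(P/Pref)^beta = 5^(-0.2) = 0.724780
SL = 0.38 * 1.967398 * 0.724780 = 0.5419 m/s


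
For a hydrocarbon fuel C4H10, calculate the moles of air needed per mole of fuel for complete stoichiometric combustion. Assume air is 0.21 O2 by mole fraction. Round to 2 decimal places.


Balanced combustion: C4H10 + 6.5 O2 -> 4 CO2 + 5 H2O
O2 needed = C + H/4 = 4 + 10/4 = 6.50 moles
Air moles = O2 / 0.21 = 6.50 / 0.21 = 30.95 moles air


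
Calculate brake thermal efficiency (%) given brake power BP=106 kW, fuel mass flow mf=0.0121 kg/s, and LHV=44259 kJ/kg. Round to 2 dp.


eta_BTE = (BP / (mf * LHV)) * 100
Denominator = 0.0121 * 44259 = 535.5339 kW
eta_BTE = (106 / 535.5339) * 100 = 19.79%


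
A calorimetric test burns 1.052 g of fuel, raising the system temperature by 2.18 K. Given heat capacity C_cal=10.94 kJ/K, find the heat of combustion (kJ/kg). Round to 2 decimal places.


Hc = C_cal * delta_T / m_fuel
Q_released = 10.94 * 2.18 = 23.8492 kJ
m_fuel = 1.052 g = 1.052/1000 kg = 0.001052 kg
Hc = 23.8492 / 0.001052 = 22670.34 kJ/kg


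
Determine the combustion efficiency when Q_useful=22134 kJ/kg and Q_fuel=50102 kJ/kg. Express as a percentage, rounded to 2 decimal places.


Efficiency = (Q_useful / Q_fuel) * 100
Efficiency = (22134 / 50102) * 100
Efficiency = 0.4418 * 100 = 44.18%


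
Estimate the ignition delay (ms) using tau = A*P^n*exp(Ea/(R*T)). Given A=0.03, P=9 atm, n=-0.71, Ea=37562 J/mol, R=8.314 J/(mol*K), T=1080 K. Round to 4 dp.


tau = A * P^n * exp(Ea/(R*T))
P^n = 9^(-0.71) = 0.21012988
Ea/(R*T) = 37562/(8.314*1080) = 4.183261
exp(Ea/(R*T)) = 65.579341
tau = 0.03 * 0.21012988 * 65.579341 = 0.4134 ms


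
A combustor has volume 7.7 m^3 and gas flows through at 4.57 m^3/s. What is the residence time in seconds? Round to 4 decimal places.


tau = V / Q_flow
tau = 7.7 / 4.57 = 1.6849 s


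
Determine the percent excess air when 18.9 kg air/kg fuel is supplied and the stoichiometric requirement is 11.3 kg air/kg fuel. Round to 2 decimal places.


Excess air = actual - stoichiometric = 18.9 - 11.3 = 7.60 kg/kg fuel
Excess air % = (excess / stoich) * 100 = (7.60 / 11.3) * 100 = 67.26%


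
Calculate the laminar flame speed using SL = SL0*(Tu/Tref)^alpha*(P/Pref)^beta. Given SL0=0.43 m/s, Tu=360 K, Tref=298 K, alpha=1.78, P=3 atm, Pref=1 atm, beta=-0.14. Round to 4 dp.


SL = SL0 * (Tu/Tref)^alpha * (P/Pref)^beta
T ratio = 360/298 = 1.20805369
(T ratio)^alpha = 1.20805369^1.78 = 1.399953
(P/Pref)^beta = 3^(-0.14) = 0.857439
SL = 0.43 * 1.399953 * 0.857439 = 0.5162 m/s


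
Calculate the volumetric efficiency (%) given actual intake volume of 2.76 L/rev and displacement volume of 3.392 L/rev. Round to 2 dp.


eta_v = (V_actual / V_disp) * 100
Ratio = 2.76 / 3.392 = 0.8137
eta_v = 0.8137 * 100 = 81.37%


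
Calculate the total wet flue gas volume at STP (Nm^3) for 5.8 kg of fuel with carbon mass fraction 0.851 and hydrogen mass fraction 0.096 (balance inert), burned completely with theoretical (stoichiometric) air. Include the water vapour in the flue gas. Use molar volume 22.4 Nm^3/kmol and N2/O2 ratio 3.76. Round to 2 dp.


Per kg fuel: CO2 = (C/12 kmol)*22.4 = (0.851/12)*22.4 = 1.58853 Nm^3
Per kg fuel: H2O = (H/2 kmol)*22.4 = (0.096/2)*22.4 = 1.07520 Nm^3
O2 needed per kg fuel = C/12 + H/4 = 0.851/12 + 0.096/4 = 0.09491667 kmol
Per kg fuel: N2 = O2*3.76*22.4 = 0.09491667*3.76*22.4 = 7.99426 Nm^3
Total per kg = 1.58853 + 1.07520 + 7.99426 = 10.65799 Nm^3
Total = 10.65799 * 5.8 = 61.82 Nm^3


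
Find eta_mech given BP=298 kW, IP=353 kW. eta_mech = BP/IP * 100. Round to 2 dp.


eta_mech = (BP / IP) * 100
Ratio = 298 / 353 = 0.8442
eta_mech = 0.8442 * 100 = 84.42%


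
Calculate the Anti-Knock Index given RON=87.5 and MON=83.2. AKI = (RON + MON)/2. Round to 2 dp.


AKI = (RON + MON) / 2
AKI = (87.5 + 83.2) / 2
AKI = 170.7 / 2 = 85.35


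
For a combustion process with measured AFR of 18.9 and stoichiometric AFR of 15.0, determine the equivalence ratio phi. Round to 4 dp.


phi = AFR_stoich / AFR_actual
phi = 15.0 / 18.9 = 0.7937


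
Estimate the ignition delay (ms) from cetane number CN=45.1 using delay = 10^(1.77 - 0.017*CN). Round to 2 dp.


delay = 10^(1.77 - 0.017*CN)
Exponent = 1.77 - 0.017*45.1 = 1.0033
delay = 10^1.0033 = 10.08 ms


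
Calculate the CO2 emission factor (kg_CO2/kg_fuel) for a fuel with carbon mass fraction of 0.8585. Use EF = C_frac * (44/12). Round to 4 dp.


EF = C_frac * (M_CO2 / M_C)
EF = 0.8585 * (44/12)
EF = 0.8585 * 3.666667 = 3.1478 kg_CO2/kg_fuel


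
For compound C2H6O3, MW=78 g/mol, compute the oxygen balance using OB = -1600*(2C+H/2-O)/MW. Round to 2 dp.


OB = -1600 * (2C + H/2 - O) / MW
Inner = 2*2 + 6/2 - 3 = 4.00
OB = -1600 * 4.00 / 78 = -82.05%


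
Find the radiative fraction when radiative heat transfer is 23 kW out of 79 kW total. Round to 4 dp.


f_rad = Q_rad / Q_total
f_rad = 23 / 79 = 0.2911


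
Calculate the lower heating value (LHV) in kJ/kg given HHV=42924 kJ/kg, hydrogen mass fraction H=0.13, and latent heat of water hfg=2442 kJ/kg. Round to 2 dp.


LHV = HHV - hfg * 9 * H
Water correction = 2442 * 9 * 0.13 = 2857.140 kJ/kg
LHV = 42924 - 2857.140 = 40066.86 kJ/kg


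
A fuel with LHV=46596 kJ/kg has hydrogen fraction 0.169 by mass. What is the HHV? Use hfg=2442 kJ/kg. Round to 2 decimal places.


HHV = LHV + hfg * 9 * H
Water addition = 2442 * 9 * 0.169 = 3714.282 kJ/kg
HHV = 46596 + 3714.282 = 50310.28 kJ/kg


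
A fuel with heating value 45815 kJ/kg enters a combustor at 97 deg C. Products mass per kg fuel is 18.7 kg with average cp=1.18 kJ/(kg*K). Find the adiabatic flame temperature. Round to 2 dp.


T_ad = T_in + Hc / (m_p * cp)
Denominator = 18.7 * 1.18 = 22.0660
Temperature rise = 45815 / 22.0660 = 2076.27 K
T_ad = 97 + 2076.27 = 2173.27 deg C


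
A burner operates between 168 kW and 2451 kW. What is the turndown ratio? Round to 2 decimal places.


TDR = Q_max / Q_min
TDR = 2451 / 168 = 14.59


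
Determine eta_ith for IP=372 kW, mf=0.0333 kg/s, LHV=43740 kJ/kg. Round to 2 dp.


eta_ith = (IP / (mf * LHV)) * 100
Denominator = 0.0333 * 43740 = 1456.5420 kW
eta_ith = (372 / 1456.5420) * 100 = 25.54%


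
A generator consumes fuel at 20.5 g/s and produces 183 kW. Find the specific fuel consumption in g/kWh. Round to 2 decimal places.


SFC = (mf / BP) * 3600
Rate = 20.5 / 183 = 0.112022 g/(s*kW)
SFC = 0.112022 * 3600 = 403.28 g/kWh


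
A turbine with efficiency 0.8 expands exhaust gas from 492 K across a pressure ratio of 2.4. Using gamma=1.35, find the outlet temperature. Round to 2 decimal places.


T_out = T_in * (1 - eta * (1 - PR^(-(gamma-1)/gamma)))
Exponent = -(1.35-1)/1.35 = -0.25925926
PR^exp = 2.4^(-0.25925926) = 0.79694200
Factor = 1 - 0.8*(1 - 0.79694200) = 0.83755360
T_out = 492 * 0.83755360 = 412.08 K


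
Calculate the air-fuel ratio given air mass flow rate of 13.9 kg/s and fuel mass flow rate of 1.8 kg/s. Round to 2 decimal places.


AFR = m_air / m_fuel
AFR = 13.9 / 1.8 = 7.72


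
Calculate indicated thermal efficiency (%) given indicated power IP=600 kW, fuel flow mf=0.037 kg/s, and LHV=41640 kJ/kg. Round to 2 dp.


eta_ith = (IP / (mf * LHV)) * 100
Denominator = 0.037 * 41640 = 1540.6800 kW
eta_ith = (600 / 1540.6800) * 100 = 38.94%


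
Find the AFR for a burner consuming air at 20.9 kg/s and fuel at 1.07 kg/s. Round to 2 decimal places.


AFR = m_air / m_fuel
AFR = 20.9 / 1.07 = 19.53


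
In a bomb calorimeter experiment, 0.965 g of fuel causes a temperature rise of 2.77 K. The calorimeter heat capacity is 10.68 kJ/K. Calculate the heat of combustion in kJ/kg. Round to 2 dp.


Hc = C_cal * delta_T / m_fuel
Q_released = 10.68 * 2.77 = 29.5836 kJ
m_fuel = 0.965 g = 0.965/1000 kg = 0.000965 kg
Hc = 29.5836 / 0.000965 = 30656.58 kJ/kg


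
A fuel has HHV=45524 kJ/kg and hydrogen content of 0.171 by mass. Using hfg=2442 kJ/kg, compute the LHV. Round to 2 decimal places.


LHV = HHV - hfg * 9 * H
Water correction = 2442 * 9 * 0.171 = 3758.238 kJ/kg
LHV = 45524 - 3758.238 = 41765.76 kJ/kg


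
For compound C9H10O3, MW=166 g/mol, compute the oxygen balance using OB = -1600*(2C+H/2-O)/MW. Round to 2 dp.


OB = -1600 * (2C + H/2 - O) / MW
Inner = 2*9 + 10/2 - 3 = 20.00
OB = -1600 * 20.00 / 166 = -192.77%


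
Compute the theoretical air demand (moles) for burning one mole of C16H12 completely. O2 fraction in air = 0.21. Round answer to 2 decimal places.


Balanced combustion: C16H12 + 19 O2 -> 16 CO2 + 6 H2O
O2 needed = C + H/4 = 16 + 12/4 = 19.00 moles
Air moles = O2 / 0.21 = 19.00 / 0.21 = 90.48 moles air


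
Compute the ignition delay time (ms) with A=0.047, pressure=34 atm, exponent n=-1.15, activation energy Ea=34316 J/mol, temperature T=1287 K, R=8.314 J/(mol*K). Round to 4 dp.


tau = A * P^n * exp(Ea/(R*T))
P^n = 34^(-1.15) = 0.01733003
Ea/(R*T) = 34316/(8.314*1287) = 3.207067
exp(Ea/(R*T)) = 24.706526
tau = 0.047 * 0.01733003 * 24.706526 = 0.0201 ms


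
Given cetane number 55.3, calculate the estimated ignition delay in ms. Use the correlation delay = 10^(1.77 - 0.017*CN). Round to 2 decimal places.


delay = 10^(1.77 - 0.017*CN)
Exponent = 1.77 - 0.017*55.3 = 0.8299
delay = 10^0.8299 = 6.76 ms


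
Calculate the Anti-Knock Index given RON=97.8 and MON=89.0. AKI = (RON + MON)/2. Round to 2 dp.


AKI = (RON + MON) / 2
AKI = (97.8 + 89.0) / 2
AKI = 186.8 / 2 = 93.40


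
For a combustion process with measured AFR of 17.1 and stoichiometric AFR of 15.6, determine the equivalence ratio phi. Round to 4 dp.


phi = AFR_stoich / AFR_actual
phi = 15.6 / 17.1 = 0.9123


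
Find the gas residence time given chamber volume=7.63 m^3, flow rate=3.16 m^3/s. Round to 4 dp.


tau = V / Q_flow
tau = 7.63 / 3.16 = 2.4146 s


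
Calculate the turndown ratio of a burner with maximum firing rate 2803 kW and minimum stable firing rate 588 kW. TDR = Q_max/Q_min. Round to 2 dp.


TDR = Q_max / Q_min
TDR = 2803 / 588 = 4.77


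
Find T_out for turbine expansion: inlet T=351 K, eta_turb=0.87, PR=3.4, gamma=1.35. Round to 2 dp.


T_out = T_in * (1 - eta * (1 - PR^(-(gamma-1)/gamma)))
Exponent = -(1.35-1)/1.35 = -0.25925926
PR^exp = 3.4^(-0.25925926) = 0.72813041
Factor = 1 - 0.87*(1 - 0.72813041) = 0.76347346
T_out = 351 * 0.76347346 = 267.98 K


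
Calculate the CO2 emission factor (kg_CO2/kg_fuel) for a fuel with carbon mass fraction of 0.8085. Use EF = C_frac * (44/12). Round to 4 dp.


EF = C_frac * (M_CO2 / M_C)
EF = 0.8085 * (44/12)
EF = 0.8085 * 3.666667 = 2.9645 kg_CO2/kg_fuel


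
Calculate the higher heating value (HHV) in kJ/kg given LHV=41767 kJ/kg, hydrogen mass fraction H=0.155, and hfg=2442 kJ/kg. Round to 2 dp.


HHV = LHV + hfg * 9 * H
Water addition = 2442 * 9 * 0.155 = 3406.590 kJ/kg
HHV = 41767 + 3406.590 = 45173.59 kJ/kg


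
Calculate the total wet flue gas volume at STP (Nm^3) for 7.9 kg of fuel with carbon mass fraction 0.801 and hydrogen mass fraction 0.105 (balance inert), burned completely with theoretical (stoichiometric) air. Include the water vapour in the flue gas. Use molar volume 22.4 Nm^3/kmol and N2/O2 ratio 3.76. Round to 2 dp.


Per kg fuel: CO2 = (C/12 kmol)*22.4 = (0.801/12)*22.4 = 1.49520 Nm^3
Per kg fuel: H2O = (H/2 kmol)*22.4 = (0.105/2)*22.4 = 1.17600 Nm^3
O2 needed per kg fuel = C/12 + H/4 = 0.801/12 + 0.105/4 = 0.09300000 kmol
Per kg fuel: N2 = O2*3.76*22.4 = 0.09300000*3.76*22.4 = 7.83283 Nm^3
Total per kg = 1.49520 + 1.17600 + 7.83283 = 10.50403 Nm^3
Total = 10.50403 * 7.9 = 82.98 Nm^3


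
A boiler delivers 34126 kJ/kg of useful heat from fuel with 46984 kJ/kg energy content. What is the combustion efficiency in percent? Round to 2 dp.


Efficiency = (Q_useful / Q_fuel) * 100
Efficiency = (34126 / 46984) * 100
Efficiency = 0.7263 * 100 = 72.63%


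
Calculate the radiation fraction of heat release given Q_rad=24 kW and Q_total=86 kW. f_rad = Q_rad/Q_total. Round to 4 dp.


f_rad = Q_rad / Q_total
f_rad = 24 / 86 = 0.2791


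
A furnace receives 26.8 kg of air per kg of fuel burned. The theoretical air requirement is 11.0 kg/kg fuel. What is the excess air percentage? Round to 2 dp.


Excess air = actual - stoichiometric = 26.8 - 11.0 = 15.80 kg/kg fuel
Excess air % = (excess / stoich) * 100 = (15.80 / 11.0) * 100 = 143.64%


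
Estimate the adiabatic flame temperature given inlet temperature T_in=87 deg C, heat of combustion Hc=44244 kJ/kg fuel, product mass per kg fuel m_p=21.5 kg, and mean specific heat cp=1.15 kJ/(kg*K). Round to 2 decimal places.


T_ad = T_in + Hc / (m_p * cp)
Denominator = 21.5 * 1.15 = 24.7250
Temperature rise = 44244 / 24.7250 = 1789.44 K
T_ad = 87 + 1789.44 = 1876.44 deg C


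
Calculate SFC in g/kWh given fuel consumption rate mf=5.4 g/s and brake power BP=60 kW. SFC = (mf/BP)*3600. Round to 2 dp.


SFC = (mf / BP) * 3600
Rate = 5.4 / 60 = 0.090000 g/(s*kW)
SFC = 0.090000 * 3600 = 324.00 g/kWh


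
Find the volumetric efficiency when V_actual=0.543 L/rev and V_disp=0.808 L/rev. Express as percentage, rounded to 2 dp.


eta_v = (V_actual / V_disp) * 100
Ratio = 0.543 / 0.808 = 0.6720
eta_v = 0.6720 * 100 = 67.20%


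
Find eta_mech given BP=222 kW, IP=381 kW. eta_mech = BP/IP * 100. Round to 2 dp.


eta_mech = (BP / IP) * 100
Ratio = 222 / 381 = 0.5827
eta_mech = 0.5827 * 100 = 58.27%


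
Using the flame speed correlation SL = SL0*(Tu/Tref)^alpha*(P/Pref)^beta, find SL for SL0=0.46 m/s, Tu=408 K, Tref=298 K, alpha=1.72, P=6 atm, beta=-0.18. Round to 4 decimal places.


SL = SL0 * (Tu/Tref)^alpha * (P/Pref)^beta
T ratio = 408/298 = 1.36912752
(T ratio)^alpha = 1.36912752^1.72 = 1.716657
(P/Pref)^beta = 6^(-0.18) = 0.724324
SL = 0.46 * 1.716657 * 0.724324 = 0.5720 m/s


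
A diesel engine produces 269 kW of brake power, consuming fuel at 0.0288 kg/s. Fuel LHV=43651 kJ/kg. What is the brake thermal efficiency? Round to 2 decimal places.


eta_BTE = (BP / (mf * LHV)) * 100
Denominator = 0.0288 * 43651 = 1257.1488 kW
eta_BTE = (269 / 1257.1488) * 100 = 21.40%


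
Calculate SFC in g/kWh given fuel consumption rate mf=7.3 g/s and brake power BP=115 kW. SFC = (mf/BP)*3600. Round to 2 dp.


SFC = (mf / BP) * 3600
Rate = 7.3 / 115 = 0.063478 g/(s*kW)
SFC = 0.063478 * 3600 = 228.52 g/kWh


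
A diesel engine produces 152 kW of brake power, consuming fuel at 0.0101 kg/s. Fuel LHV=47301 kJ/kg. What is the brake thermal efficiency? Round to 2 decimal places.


eta_BTE = (BP / (mf * LHV)) * 100
Denominator = 0.0101 * 47301 = 477.7401 kW
eta_BTE = (152 / 477.7401) * 100 = 31.82%


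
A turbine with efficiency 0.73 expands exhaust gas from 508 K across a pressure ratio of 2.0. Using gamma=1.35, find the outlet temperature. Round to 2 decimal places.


T_out = T_in * (1 - eta * (1 - PR^(-(gamma-1)/gamma)))
Exponent = -(1.35-1)/1.35 = -0.25925926
PR^exp = 2.0^(-0.25925926) = 0.83551680
Factor = 1 - 0.73*(1 - 0.83551680) = 0.87992726
T_out = 508 * 0.87992726 = 447.00 K


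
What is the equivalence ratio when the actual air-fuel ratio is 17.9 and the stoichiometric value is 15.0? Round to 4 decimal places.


phi = AFR_stoich / AFR_actual
phi = 15.0 / 17.9 = 0.8380


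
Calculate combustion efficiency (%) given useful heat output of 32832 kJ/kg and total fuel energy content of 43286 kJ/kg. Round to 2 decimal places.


Efficiency = (Q_useful / Q_fuel) * 100
Efficiency = (32832 / 43286) * 100
Efficiency = 0.7585 * 100 = 75.85%


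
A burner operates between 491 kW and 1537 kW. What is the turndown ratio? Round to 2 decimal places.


TDR = Q_max / Q_min
TDR = 1537 / 491 = 3.13


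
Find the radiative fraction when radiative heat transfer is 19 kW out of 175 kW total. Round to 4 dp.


f_rad = Q_rad / Q_total
f_rad = 19 / 175 = 0.1086


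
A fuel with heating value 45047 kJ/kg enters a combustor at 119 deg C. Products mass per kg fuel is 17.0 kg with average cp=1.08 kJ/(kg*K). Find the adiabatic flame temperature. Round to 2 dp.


T_ad = T_in + Hc / (m_p * cp)
Denominator = 17.0 * 1.08 = 18.3600
Temperature rise = 45047 / 18.3600 = 2453.54 K
T_ad = 119 + 2453.54 = 2572.54 deg C


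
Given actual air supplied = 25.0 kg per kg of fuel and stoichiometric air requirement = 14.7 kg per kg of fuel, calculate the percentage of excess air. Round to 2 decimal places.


Excess air = actual - stoichiometric = 25.0 - 14.7 = 10.30 kg/kg fuel
Excess air % = (excess / stoich) * 100 = (10.30 / 14.7) * 100 = 70.07%


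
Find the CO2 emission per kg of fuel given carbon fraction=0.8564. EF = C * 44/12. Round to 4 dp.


EF = C_frac * (M_CO2 / M_C)
EF = 0.8564 * (44/12)
EF = 0.8564 * 3.666667 = 3.1401 kg_CO2/kg_fuel


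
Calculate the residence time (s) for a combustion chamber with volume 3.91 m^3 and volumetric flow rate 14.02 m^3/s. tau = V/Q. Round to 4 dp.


tau = V / Q_flow
tau = 3.91 / 14.02 = 0.2789 s


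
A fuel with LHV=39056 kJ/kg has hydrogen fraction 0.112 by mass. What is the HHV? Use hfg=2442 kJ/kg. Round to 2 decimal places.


HHV = LHV + hfg * 9 * H
Water addition = 2442 * 9 * 0.112 = 2461.536 kJ/kg
HHV = 39056 + 2461.536 = 41517.54 kJ/kg


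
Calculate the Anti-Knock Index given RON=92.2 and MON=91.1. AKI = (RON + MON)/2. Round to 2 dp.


AKI = (RON + MON) / 2
AKI = (92.2 + 91.1) / 2
AKI = 183.3 / 2 = 91.65


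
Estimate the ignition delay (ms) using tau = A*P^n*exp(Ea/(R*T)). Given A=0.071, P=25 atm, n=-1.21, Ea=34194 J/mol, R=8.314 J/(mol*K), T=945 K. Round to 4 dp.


tau = A * P^n * exp(Ea/(R*T))
P^n = 25^(-1.21) = 0.02034663
Ea/(R*T) = 34194/(8.314*945) = 4.352192
exp(Ea/(R*T)) = 77.648507
tau = 0.071 * 0.02034663 * 77.648507 = 0.1122 ms


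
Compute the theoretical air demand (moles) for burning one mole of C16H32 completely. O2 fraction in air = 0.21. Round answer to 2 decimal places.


Balanced combustion: C16H32 + 24 O2 -> 16 CO2 + 16 H2O
O2 needed = C + H/4 = 16 + 32/4 = 24.00 moles
Air moles = O2 / 0.21 = 24.00 / 0.21 = 114.29 moles air


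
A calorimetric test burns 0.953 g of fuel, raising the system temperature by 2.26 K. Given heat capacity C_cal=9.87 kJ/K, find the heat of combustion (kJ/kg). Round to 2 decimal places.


Hc = C_cal * delta_T / m_fuel
Q_released = 9.87 * 2.26 = 22.3062 kJ
m_fuel = 0.953 g = 0.953/1000 kg = 0.000953 kg
Hc = 22.3062 / 0.000953 = 23406.30 kJ/kg


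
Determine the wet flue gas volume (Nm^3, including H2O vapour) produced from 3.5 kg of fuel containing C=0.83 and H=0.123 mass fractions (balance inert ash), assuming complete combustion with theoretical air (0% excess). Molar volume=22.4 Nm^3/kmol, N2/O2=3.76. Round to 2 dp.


Per kg fuel: CO2 = (C/12 kmol)*22.4 = (0.83/12)*22.4 = 1.54933 Nm^3
Per kg fuel: H2O = (H/2 kmol)*22.4 = (0.123/2)*22.4 = 1.37760 Nm^3
O2 needed per kg fuel = C/12 + H/4 = 0.83/12 + 0.123/4 = 0.09991667 kmol
Per kg fuel: N2 = O2*3.76*22.4 = 0.09991667*3.76*22.4 = 8.41538 Nm^3
Total per kg = 1.54933 + 1.37760 + 8.41538 = 11.34231 Nm^3
Total = 11.34231 * 3.5 = 39.70 Nm^3


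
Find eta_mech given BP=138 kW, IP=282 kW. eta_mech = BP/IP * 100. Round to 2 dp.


eta_mech = (BP / IP) * 100
Ratio = 138 / 282 = 0.4894
eta_mech = 0.4894 * 100 = 48.94%


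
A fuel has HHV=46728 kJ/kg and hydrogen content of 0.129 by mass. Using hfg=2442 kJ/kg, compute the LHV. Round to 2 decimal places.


LHV = HHV - hfg * 9 * H
Water correction = 2442 * 9 * 0.129 = 2835.162 kJ/kg
LHV = 46728 - 2835.162 = 43892.84 kJ/kg


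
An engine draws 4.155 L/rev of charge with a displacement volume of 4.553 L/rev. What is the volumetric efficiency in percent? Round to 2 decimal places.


eta_v = (V_actual / V_disp) * 100
Ratio = 4.155 / 4.553 = 0.9126
eta_v = 0.9126 * 100 = 91.26%


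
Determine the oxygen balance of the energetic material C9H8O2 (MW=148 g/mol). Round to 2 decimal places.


OB = -1600 * (2C + H/2 - O) / MW
Inner = 2*9 + 8/2 - 2 = 20.00
OB = -1600 * 20.00 / 148 = -216.22%


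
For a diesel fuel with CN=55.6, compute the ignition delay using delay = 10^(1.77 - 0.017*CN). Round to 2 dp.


delay = 10^(1.77 - 0.017*CN)
Exponent = 1.77 - 0.017*55.6 = 0.8248
delay = 10^0.8248 = 6.68 ms


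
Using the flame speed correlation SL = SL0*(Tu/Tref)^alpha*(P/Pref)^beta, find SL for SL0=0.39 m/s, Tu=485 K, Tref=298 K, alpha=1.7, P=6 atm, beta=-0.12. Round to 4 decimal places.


SL = SL0 * (Tu/Tref)^alpha * (P/Pref)^beta
T ratio = 485/298 = 1.62751678
(T ratio)^alpha = 1.62751678^1.7 = 2.288723
(P/Pref)^beta = 6^(-0.12) = 0.806532
SL = 0.39 * 2.288723 * 0.806532 = 0.7199 m/s


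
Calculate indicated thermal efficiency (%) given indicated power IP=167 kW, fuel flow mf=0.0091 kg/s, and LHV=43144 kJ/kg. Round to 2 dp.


eta_ith = (IP / (mf * LHV)) * 100
Denominator = 0.0091 * 43144 = 392.6104 kW
eta_ith = (167 / 392.6104) * 100 = 42.54%


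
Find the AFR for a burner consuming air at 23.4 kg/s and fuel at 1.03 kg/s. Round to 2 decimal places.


AFR = m_air / m_fuel
AFR = 23.4 / 1.03 = 22.72


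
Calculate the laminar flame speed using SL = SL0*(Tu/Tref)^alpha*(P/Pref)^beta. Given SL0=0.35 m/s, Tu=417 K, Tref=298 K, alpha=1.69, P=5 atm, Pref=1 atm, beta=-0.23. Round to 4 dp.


SL = SL0 * (Tu/Tref)^alpha * (P/Pref)^beta
T ratio = 417/298 = 1.39932886
(T ratio)^alpha = 1.39932886^1.69 = 1.764430
(P/Pref)^beta = 5^(-0.23) = 0.690616
SL = 0.35 * 1.764430 * 0.690616 = 0.4265 m/s


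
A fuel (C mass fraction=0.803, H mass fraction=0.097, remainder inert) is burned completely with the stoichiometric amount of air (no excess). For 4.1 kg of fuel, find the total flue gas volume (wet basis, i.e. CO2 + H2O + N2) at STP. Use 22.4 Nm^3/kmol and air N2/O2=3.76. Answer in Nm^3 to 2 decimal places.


Per kg fuel: CO2 = (C/12 kmol)*22.4 = (0.803/12)*22.4 = 1.49893 Nm^3
Per kg fuel: H2O = (H/2 kmol)*22.4 = (0.097/2)*22.4 = 1.08640 Nm^3
O2 needed per kg fuel = C/12 + H/4 = 0.803/12 + 0.097/4 = 0.09116667 kmol
Per kg fuel: N2 = O2*3.76*22.4 = 0.09116667*3.76*22.4 = 7.67842 Nm^3
Total per kg = 1.49893 + 1.08640 + 7.67842 = 10.26375 Nm^3
Total = 10.26375 * 4.1 = 42.08 Nm^3


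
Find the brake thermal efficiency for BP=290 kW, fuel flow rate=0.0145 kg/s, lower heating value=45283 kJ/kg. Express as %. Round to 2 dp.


eta_BTE = (BP / (mf * LHV)) * 100
Denominator = 0.0145 * 45283 = 656.6035 kW
eta_BTE = (290 / 656.6035) * 100 = 44.17%


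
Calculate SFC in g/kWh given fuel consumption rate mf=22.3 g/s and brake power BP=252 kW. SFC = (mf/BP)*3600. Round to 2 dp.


SFC = (mf / BP) * 3600
Rate = 22.3 / 252 = 0.088492 g/(s*kW)
SFC = 0.088492 * 3600 = 318.57 g/kWh


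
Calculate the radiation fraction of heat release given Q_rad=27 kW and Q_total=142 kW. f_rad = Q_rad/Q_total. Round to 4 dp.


f_rad = Q_rad / Q_total
f_rad = 27 / 142 = 0.1901


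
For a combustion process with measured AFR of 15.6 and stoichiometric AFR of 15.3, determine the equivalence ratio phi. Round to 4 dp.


phi = AFR_stoich / AFR_actual
phi = 15.3 / 15.6 = 0.9808


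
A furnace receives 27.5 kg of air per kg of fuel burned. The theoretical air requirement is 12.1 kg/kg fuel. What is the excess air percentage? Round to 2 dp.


Excess air = actual - stoichiometric = 27.5 - 12.1 = 15.40 kg/kg fuel
Excess air % = (excess / stoich) * 100 = (15.40 / 12.1) * 100 = 127.27%


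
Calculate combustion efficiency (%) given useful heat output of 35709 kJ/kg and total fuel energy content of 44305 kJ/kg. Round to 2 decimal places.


Efficiency = (Q_useful / Q_fuel) * 100
Efficiency = (35709 / 44305) * 100
Efficiency = 0.8060 * 100 = 80.60%


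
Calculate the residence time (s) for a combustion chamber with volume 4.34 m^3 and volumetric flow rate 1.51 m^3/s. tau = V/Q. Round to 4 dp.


tau = V / Q_flow
tau = 4.34 / 1.51 = 2.8742 s


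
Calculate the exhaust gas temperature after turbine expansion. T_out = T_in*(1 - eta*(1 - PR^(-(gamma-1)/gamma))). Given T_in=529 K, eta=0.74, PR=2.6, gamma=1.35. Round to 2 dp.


T_out = T_in * (1 - eta * (1 - PR^(-(gamma-1)/gamma)))
Exponent = -(1.35-1)/1.35 = -0.25925926
PR^exp = 2.6^(-0.25925926) = 0.78057442
Factor = 1 - 0.74*(1 - 0.78057442) = 0.83762507
T_out = 529 * 0.83762507 = 443.10 K


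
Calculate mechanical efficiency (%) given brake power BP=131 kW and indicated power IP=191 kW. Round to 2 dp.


eta_mech = (BP / IP) * 100
Ratio = 131 / 191 = 0.6859
eta_mech = 0.6859 * 100 = 68.59%


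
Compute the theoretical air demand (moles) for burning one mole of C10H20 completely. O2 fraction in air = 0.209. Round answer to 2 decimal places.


Balanced combustion: C10H20 + 15 O2 -> 10 CO2 + 10 H2O
O2 needed = C + H/4 = 10 + 20/4 = 15.00 moles
Air moles = O2 / 0.209 = 15.00 / 0.209 = 71.77 moles air


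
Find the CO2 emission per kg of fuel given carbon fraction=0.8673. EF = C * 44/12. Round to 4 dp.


EF = C_frac * (M_CO2 / M_C)
EF = 0.8673 * (44/12)
EF = 0.8673 * 3.666667 = 3.1801 kg_CO2/kg_fuel


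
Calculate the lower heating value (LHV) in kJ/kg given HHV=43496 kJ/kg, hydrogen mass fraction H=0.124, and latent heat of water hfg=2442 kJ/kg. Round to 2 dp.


LHV = HHV - hfg * 9 * H
Water correction = 2442 * 9 * 0.124 = 2725.272 kJ/kg
LHV = 43496 - 2725.272 = 40770.73 kJ/kg


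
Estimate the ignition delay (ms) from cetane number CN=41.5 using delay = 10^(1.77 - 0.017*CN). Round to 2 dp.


delay = 10^(1.77 - 0.017*CN)
Exponent = 1.77 - 0.017*41.5 = 1.0645
delay = 10^1.0645 = 11.60 ms


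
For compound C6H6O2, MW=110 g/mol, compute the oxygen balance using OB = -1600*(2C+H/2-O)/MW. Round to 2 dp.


OB = -1600 * (2C + H/2 - O) / MW
Inner = 2*6 + 6/2 - 2 = 13.00
OB = -1600 * 13.00 / 110 = -189.09%


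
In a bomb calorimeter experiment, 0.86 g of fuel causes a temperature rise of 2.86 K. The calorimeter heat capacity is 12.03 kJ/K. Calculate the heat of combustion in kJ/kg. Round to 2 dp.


Hc = C_cal * delta_T / m_fuel
Q_released = 12.03 * 2.86 = 34.4058 kJ
m_fuel = 0.86 g = 0.86/1000 kg = 0.000860 kg
Hc = 34.4058 / 0.000860 = 40006.74 kJ/kg


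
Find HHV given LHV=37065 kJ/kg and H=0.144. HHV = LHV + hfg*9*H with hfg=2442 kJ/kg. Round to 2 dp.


HHV = LHV + hfg * 9 * H
Water addition = 2442 * 9 * 0.144 = 3164.832 kJ/kg
HHV = 37065 + 3164.832 = 40229.83 kJ/kg


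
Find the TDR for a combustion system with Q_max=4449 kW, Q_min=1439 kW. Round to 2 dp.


TDR = Q_max / Q_min
TDR = 4449 / 1439 = 3.09


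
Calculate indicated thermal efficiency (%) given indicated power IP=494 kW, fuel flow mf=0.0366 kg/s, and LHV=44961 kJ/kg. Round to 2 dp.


eta_ith = (IP / (mf * LHV)) * 100
Denominator = 0.0366 * 44961 = 1645.5726 kW
eta_ith = (494 / 1645.5726) * 100 = 30.02%


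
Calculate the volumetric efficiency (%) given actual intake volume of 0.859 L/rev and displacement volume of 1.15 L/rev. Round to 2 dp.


eta_v = (V_actual / V_disp) * 100
Ratio = 0.859 / 1.15 = 0.7470
eta_v = 0.7470 * 100 = 74.70%


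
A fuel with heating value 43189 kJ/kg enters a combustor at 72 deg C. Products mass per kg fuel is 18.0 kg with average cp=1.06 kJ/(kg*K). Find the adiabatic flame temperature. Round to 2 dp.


T_ad = T_in + Hc / (m_p * cp)
Denominator = 18.0 * 1.06 = 19.0800
Temperature rise = 43189 / 19.0800 = 2263.57 K
T_ad = 72 + 2263.57 = 2335.57 deg C


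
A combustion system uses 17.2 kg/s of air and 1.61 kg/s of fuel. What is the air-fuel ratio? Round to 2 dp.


AFR = m_air / m_fuel
AFR = 17.2 / 1.61 = 10.68


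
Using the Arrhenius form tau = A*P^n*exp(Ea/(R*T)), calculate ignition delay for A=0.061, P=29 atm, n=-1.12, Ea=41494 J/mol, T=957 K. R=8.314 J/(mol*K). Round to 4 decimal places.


tau = A * P^n * exp(Ea/(R*T))
P^n = 29^(-1.12) = 0.02302047
Ea/(R*T) = 41494/(8.314*957) = 5.215108
exp(Ea/(R*T)) = 184.031779
tau = 0.061 * 0.02302047 * 184.031779 = 0.2584 ms


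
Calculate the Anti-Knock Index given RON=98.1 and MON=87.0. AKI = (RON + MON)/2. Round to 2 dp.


AKI = (RON + MON) / 2
AKI = (98.1 + 87.0) / 2
AKI = 185.1 / 2 = 92.55


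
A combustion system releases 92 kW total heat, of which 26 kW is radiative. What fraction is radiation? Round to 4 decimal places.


f_rad = Q_rad / Q_total
f_rad = 26 / 92 = 0.2826


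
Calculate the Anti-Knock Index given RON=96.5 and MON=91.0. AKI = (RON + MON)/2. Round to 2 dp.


AKI = (RON + MON) / 2
AKI = (96.5 + 91.0) / 2
AKI = 187.5 / 2 = 93.75


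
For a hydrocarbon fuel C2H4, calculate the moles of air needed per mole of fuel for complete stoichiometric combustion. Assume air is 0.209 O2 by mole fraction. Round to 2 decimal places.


Balanced combustion: C2H4 + 3 O2 -> 2 CO2 + 2 H2O
O2 needed = C + H/4 = 2 + 4/4 = 3.00 moles
Air moles = O2 / 0.209 = 3.00 / 0.209 = 14.35 moles air


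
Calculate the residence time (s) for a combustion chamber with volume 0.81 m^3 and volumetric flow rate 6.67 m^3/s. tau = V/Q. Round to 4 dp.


tau = V / Q_flow
tau = 0.81 / 6.67 = 0.1214 s


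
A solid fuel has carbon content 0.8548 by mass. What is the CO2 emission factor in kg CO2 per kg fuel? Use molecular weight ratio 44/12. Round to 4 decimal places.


EF = C_frac * (M_CO2 / M_C)
EF = 0.8548 * (44/12)
EF = 0.8548 * 3.666667 = 3.1343 kg_CO2/kg_fuel


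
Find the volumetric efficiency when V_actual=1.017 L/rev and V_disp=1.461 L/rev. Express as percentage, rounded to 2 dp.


eta_v = (V_actual / V_disp) * 100
Ratio = 1.017 / 1.461 = 0.6961
eta_v = 0.6961 * 100 = 69.61%


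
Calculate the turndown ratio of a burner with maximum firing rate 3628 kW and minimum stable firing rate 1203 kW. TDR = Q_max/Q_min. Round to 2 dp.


TDR = Q_max / Q_min
TDR = 3628 / 1203 = 3.02


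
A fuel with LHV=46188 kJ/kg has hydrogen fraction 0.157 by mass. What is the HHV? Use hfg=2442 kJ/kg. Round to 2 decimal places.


HHV = LHV + hfg * 9 * H
Water addition = 2442 * 9 * 0.157 = 3450.546 kJ/kg
HHV = 46188 + 3450.546 = 49638.55 kJ/kg


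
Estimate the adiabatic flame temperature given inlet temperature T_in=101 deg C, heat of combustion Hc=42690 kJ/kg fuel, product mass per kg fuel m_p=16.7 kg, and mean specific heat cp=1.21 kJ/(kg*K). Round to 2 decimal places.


T_ad = T_in + Hc / (m_p * cp)
Denominator = 16.7 * 1.21 = 20.2070
Temperature rise = 42690 / 20.2070 = 2112.63 K
T_ad = 101 + 2112.63 = 2213.63 deg C


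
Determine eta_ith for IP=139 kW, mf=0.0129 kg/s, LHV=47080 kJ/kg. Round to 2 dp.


eta_ith = (IP / (mf * LHV)) * 100
Denominator = 0.0129 * 47080 = 607.3320 kW
eta_ith = (139 / 607.3320) * 100 = 22.89%


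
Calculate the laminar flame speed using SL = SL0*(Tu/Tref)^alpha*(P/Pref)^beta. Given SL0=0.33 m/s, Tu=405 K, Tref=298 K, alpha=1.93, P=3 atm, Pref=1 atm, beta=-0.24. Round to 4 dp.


SL = SL0 * (Tu/Tref)^alpha * (P/Pref)^beta
T ratio = 405/298 = 1.35906040
(T ratio)^alpha = 1.35906040^1.93 = 1.807802
(P/Pref)^beta = 3^(-0.24) = 0.768229
SL = 0.33 * 1.807802 * 0.768229 = 0.4583 m/s


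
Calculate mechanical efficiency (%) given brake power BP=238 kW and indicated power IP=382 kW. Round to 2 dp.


eta_mech = (BP / IP) * 100
Ratio = 238 / 382 = 0.6230
eta_mech = 0.6230 * 100 = 62.30%


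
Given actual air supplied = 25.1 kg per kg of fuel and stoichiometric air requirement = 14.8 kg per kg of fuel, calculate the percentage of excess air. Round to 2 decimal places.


Excess air = actual - stoichiometric = 25.1 - 14.8 = 10.30 kg/kg fuel
Excess air % = (excess / stoich) * 100 = (10.30 / 14.8) * 100 = 69.59%


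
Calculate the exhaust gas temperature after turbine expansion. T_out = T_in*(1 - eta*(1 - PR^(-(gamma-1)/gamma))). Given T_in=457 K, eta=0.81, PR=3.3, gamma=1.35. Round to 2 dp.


T_out = T_in * (1 - eta * (1 - PR^(-(gamma-1)/gamma)))
Exponent = -(1.35-1)/1.35 = -0.25925926
PR^exp = 3.3^(-0.25925926) = 0.73378775
Factor = 1 - 0.81*(1 - 0.73378775) = 0.78436808
T_out = 457 * 0.78436808 = 358.46 K


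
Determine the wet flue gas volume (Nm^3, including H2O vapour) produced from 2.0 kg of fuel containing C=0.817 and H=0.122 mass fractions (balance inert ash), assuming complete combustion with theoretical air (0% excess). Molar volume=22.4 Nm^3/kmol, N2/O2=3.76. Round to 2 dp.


Per kg fuel: CO2 = (C/12 kmol)*22.4 = (0.817/12)*22.4 = 1.52507 Nm^3
Per kg fuel: H2O = (H/2 kmol)*22.4 = (0.122/2)*22.4 = 1.36640 Nm^3
O2 needed per kg fuel = C/12 + H/4 = 0.817/12 + 0.122/4 = 0.09858333 kmol
Per kg fuel: N2 = O2*3.76*22.4 = 0.09858333*3.76*22.4 = 8.30308 Nm^3
Total per kg = 1.52507 + 1.36640 + 8.30308 = 11.19455 Nm^3
Total = 11.19455 * 2.0 = 22.39 Nm^3


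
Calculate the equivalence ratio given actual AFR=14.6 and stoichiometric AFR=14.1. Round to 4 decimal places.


phi = AFR_stoich / AFR_actual
phi = 14.1 / 14.6 = 0.9658


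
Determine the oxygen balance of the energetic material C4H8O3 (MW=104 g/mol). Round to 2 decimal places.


OB = -1600 * (2C + H/2 - O) / MW
Inner = 2*4 + 8/2 - 3 = 9.00
OB = -1600 * 9.00 / 104 = -138.46%


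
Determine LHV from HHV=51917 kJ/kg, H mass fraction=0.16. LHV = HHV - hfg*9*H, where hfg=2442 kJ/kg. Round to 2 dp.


LHV = HHV - hfg * 9 * H
Water correction = 2442 * 9 * 0.16 = 3516.480 kJ/kg
LHV = 51917 - 3516.480 = 48400.52 kJ/kg


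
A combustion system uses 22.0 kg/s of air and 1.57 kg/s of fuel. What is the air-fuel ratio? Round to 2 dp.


AFR = m_air / m_fuel
AFR = 22.0 / 1.57 = 14.01


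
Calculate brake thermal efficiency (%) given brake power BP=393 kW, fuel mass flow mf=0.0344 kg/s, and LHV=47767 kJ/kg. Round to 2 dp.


eta_BTE = (BP / (mf * LHV)) * 100
Denominator = 0.0344 * 47767 = 1643.1848 kW
eta_BTE = (393 / 1643.1848) * 100 = 23.92%


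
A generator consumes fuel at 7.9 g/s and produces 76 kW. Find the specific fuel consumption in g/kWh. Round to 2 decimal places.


SFC = (mf / BP) * 3600
Rate = 7.9 / 76 = 0.103947 g/(s*kW)
SFC = 0.103947 * 3600 = 374.21 g/kWh


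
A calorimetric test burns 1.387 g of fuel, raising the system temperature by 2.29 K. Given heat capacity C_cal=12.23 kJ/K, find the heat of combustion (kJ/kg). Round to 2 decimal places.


Hc = C_cal * delta_T / m_fuel
Q_released = 12.23 * 2.29 = 28.0067 kJ
m_fuel = 1.387 g = 1.387/1000 kg = 0.001387 kg
Hc = 28.0067 / 0.001387 = 20192.29 kJ/kg


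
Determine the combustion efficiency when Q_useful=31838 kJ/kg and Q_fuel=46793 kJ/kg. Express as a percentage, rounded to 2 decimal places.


Efficiency = (Q_useful / Q_fuel) * 100
Efficiency = (31838 / 46793) * 100
Efficiency = 0.6804 * 100 = 68.04%


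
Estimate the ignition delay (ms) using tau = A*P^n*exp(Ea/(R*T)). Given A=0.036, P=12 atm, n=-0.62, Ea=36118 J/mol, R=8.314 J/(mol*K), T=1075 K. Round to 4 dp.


tau = A * P^n * exp(Ea/(R*T))
P^n = 12^(-0.62) = 0.21424349
Ea/(R*T) = 36118/(8.314*1075) = 4.041152
exp(Ea/(R*T)) = 56.891857
tau = 0.036 * 0.21424349 * 56.891857 = 0.4388 ms


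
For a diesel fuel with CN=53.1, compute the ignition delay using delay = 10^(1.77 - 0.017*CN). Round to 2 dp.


delay = 10^(1.77 - 0.017*CN)
Exponent = 1.77 - 0.017*53.1 = 0.8673
delay = 10^0.8673 = 7.37 ms


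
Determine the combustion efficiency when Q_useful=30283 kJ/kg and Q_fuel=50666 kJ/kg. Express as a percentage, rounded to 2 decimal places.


Efficiency = (Q_useful / Q_fuel) * 100
Efficiency = (30283 / 50666) * 100
Efficiency = 0.5977 * 100 = 59.77%


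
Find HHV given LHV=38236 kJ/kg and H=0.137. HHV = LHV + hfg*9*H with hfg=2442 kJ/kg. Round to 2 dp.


HHV = LHV + hfg * 9 * H
Water addition = 2442 * 9 * 0.137 = 3010.986 kJ/kg
HHV = 38236 + 3010.986 = 41246.99 kJ/kg


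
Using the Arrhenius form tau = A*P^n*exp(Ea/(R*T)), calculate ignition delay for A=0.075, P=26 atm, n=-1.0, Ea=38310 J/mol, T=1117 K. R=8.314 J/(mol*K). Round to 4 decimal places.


tau = A * P^n * exp(Ea/(R*T))
P^n = 26^(-1.0) = 0.03846154
Ea/(R*T) = 38310/(8.314*1117) = 4.125238
exp(Ea/(R*T)) = 61.882506
tau = 0.075 * 0.03846154 * 61.882506 = 0.1785 ms


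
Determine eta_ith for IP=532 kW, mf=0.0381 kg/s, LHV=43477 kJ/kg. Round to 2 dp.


eta_ith = (IP / (mf * LHV)) * 100
Denominator = 0.0381 * 43477 = 1656.4737 kW
eta_ith = (532 / 1656.4737) * 100 = 32.12%


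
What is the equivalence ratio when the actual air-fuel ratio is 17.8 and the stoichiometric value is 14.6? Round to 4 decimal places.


phi = AFR_stoich / AFR_actual
phi = 14.6 / 17.8 = 0.8202


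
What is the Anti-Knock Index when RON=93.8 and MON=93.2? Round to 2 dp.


AKI = (RON + MON) / 2
AKI = (93.8 + 93.2) / 2
AKI = 187.0 / 2 = 93.50


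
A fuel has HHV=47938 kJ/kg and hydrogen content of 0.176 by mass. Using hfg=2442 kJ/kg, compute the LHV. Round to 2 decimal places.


LHV = HHV - hfg * 9 * H
Water correction = 2442 * 9 * 0.176 = 3868.128 kJ/kg
LHV = 47938 - 3868.128 = 44069.87 kJ/kg


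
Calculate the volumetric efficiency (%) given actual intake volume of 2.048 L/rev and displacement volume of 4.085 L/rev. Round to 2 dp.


eta_v = (V_actual / V_disp) * 100
Ratio = 2.048 / 4.085 = 0.5013
eta_v = 0.5013 * 100 = 50.13%


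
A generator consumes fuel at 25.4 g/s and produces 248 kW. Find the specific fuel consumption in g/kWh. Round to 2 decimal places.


SFC = (mf / BP) * 3600
Rate = 25.4 / 248 = 0.102419 g/(s*kW)
SFC = 0.102419 * 3600 = 368.71 g/kWh


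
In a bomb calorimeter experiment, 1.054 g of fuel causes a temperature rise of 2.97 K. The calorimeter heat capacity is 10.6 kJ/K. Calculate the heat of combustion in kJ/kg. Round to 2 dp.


Hc = C_cal * delta_T / m_fuel
Q_released = 10.6 * 2.97 = 31.4820 kJ
m_fuel = 1.054 g = 1.054/1000 kg = 0.001054 kg
Hc = 31.4820 / 0.001054 = 29869.07 kJ/kg


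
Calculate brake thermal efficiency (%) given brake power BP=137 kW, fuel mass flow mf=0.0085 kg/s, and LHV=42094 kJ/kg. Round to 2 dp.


eta_BTE = (BP / (mf * LHV)) * 100
Denominator = 0.0085 * 42094 = 357.7990 kW
eta_BTE = (137 / 357.7990) * 100 = 38.29%


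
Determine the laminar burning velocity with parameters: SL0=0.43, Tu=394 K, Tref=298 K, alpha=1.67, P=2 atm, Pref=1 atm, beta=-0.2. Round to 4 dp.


SL = SL0 * (Tu/Tref)^alpha * (P/Pref)^beta
T ratio = 394/298 = 1.32214765
(T ratio)^alpha = 1.32214765^1.67 = 1.594181
(P/Pref)^beta = 2^(-0.2) = 0.870551
SL = 0.43 * 1.594181 * 0.870551 = 0.5968 m/s


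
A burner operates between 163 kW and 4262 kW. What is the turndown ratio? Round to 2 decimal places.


TDR = Q_max / Q_min
TDR = 4262 / 163 = 26.15


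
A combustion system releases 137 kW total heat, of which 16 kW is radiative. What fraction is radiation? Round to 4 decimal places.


f_rad = Q_rad / Q_total
f_rad = 16 / 137 = 0.1168


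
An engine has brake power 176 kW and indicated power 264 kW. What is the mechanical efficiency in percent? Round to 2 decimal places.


eta_mech = (BP / IP) * 100
Ratio = 176 / 264 = 0.6667
eta_mech = 0.6667 * 100 = 66.67%


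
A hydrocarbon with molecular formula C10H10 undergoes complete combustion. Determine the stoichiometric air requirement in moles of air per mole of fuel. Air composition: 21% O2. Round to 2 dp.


Balanced combustion: C10H10 + 12.5 O2 -> 10 CO2 + 5 H2O
O2 needed = C + H/4 = 10 + 10/4 = 12.50 moles
Air moles = O2 / 0.21 = 12.50 / 0.21 = 59.52 moles air
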